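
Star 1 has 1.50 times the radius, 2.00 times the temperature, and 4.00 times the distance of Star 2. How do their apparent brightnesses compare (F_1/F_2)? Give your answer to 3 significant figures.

L_1/L_2 = (R_1/R_2)²(T_1/T_2)⁴ = (1.50)² × (2.00)⁴ = 36.00.
F_1/F_2 = (L_1/L_2)/(d_1/d_2)² = 36.00 / (4.00)² = 2.250.

2.25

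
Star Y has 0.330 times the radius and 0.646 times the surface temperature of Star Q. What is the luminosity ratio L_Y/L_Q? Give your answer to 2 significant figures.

0.019

From the Stefan–Boltzmann law, L ∝ R²T⁴, so
L_Y/L_Q = (R_Y/R_Q)² (T_Y/T_Q)⁴ = (0.330)² × (0.646)⁴ = 0.1089 × 0.1742 = 0.01897.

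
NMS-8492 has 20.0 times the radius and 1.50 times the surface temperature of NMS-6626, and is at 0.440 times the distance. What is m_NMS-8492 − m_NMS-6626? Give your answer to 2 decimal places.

-10.05

L_NMS-8492/L_NMS-6626 = (20.0)²(1.50)⁴ = 2025.
F_NMS-8492/F_NMS-6626 = (L_NMS-8492/L_NMS-6626)/(d_NMS-8492/d_NMS-6626)² = 2025/0.1936 = 1.046×10^4.
m_NMS-8492 − m_NMS-6626 = −2.5 log₁₀(1.046×10^4) = -10.05.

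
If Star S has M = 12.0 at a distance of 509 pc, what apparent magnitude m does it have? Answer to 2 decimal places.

m = M + 5 log₁₀(d/10 pc) = 12.0 + 5 log₁₀(509/10)
  = 12.0 + 5 × 1.707 = 12.0 + 8.53 = 20.53.

20.53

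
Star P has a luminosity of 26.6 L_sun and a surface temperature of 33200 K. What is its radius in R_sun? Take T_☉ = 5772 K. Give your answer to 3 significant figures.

0.156 R_sun

R/R_☉ = √(L/L_☉) / (T/T_☉)² = √(26.6) / (5.752)²
       = 5.158 / 33.08 = 0.1559.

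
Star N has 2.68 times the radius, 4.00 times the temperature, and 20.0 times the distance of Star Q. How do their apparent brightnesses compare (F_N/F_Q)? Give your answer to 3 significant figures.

4.60

L_N/L_Q = (R_N/R_Q)²(T_N/T_Q)⁴ = (2.68)² × (4.00)⁴ = 1839.
F_N/F_Q = (L_N/L_Q)/(d_N/d_Q)² = 1839 / (20.0)² = 4.597.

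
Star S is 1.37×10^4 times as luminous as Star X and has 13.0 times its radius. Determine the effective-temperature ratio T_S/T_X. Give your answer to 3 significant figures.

L ∝ R²T⁴ gives T ∝ (L/R²)^(1/4), so
T_S/T_X = (1.37×10^4 / 13.0²)^(1/4) = (81.07)^(1/4) = 3.001.

3.00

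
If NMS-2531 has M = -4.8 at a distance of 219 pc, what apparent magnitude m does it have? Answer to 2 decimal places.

m = M + 5 log₁₀(d/10 pc) = -4.8 + 5 log₁₀(219/10)
  = -4.8 + 5 × 1.340 = -4.8 + 6.70 = 1.90.

1.90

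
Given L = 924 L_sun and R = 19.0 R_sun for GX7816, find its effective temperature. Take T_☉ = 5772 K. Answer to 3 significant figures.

7.30×10^3 K

T/T_☉ = (L/L_☉)^(1/4) / (R/R_☉)^(1/2)
T = 5772 × (924)^(1/4) / √(19.0) = 5772 × 5.513 / 4.359 = 7301 K.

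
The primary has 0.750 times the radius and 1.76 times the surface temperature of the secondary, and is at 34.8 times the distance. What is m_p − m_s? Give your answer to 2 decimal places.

L_p/L_s = (0.750)²(1.76)⁴ = 5.397.
F_p/F_s = (L_p/L_s)/(d_p/d_s)² = 5.397/1211 = 0.004457.
m_p − m_s = −2.5 log₁₀(0.004457) = 5.88.

5.88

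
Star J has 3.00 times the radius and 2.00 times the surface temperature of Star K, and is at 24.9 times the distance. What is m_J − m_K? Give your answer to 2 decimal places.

1.59

L_J/L_K = (3.00)²(2.00)⁴ = 144.0.
F_J/F_K = (L_J/L_K)/(d_J/d_K)² = 144.0/620.0 = 0.2323.
m_J − m_K = −2.5 log₁₀(0.2323) = 1.59.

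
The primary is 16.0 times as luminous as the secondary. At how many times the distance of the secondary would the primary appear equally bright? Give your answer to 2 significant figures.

4.0

Equal flux requires L_p/d_p² = L_s/d_s², so d_p/d_s = √(L_p/L_s)
= √(16.0) = 4.000.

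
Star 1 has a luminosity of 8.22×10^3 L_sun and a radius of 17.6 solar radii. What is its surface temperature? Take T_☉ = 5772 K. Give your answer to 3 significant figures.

1.31×10^4 K

T/T_☉ = (L/L_☉)^(1/4) / (R/R_☉)^(1/2)
T = 5772 × (8.22×10^3)^(1/4) / √(17.6) = 5772 × 9.522 / 4.195 = 1.310×10^4 K.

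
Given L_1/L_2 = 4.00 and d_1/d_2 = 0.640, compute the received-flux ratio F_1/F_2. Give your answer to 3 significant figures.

9.77

F = L/(4πd²), so F_1/F_2 = (L_1/L_2) / (d_1/d_2)²
= 4.00 / (0.640)² = 4.00 / 0.4096 = 9.766.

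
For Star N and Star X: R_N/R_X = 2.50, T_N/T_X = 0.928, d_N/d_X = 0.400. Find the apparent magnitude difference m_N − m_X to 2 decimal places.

L_N/L_X = (2.50)²(0.928)⁴ = 4.635.
F_N/F_X = (L_N/L_X)/(d_N/d_X)² = 4.635/0.1600 = 28.97.
m_N − m_X = −2.5 log₁₀(28.97) = -3.65.

-3.65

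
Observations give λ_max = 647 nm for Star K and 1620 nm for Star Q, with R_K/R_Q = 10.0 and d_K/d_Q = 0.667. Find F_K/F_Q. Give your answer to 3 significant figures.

Wien's law: T_K/T_Q = λ_Q/λ_K = 1620/647 = 2.504.
L_K/L_Q = (R_K/R_Q)²(T_K/T_Q)⁴ = (10.0)²(2.504)⁴ = 3930.
F_K/F_Q = (L_K/L_Q)/(d_K/d_Q)² = 3930/(0.667)² = 8835.

8.83×10^3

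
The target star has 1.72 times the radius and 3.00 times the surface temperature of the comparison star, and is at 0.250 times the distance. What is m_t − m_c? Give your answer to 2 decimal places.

L_t/L_c = (1.72)²(3.00)⁴ = 239.6.
F_t/F_c = (L_t/L_c)/(d_t/d_c)² = 239.6/0.06250 = 3834.
m_t − m_c = −2.5 log₁₀(3834) = -8.96.

-8.96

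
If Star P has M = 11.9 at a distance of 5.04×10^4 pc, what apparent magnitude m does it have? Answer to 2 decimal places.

m = M + 5 log₁₀(d/10 pc) = 11.9 + 5 log₁₀(5.04×10^4/10)
  = 11.9 + 5 × 3.702 = 11.9 + 18.51 = 30.41.

30.41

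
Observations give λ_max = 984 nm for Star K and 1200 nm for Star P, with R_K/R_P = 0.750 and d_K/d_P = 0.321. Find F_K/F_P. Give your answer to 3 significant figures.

12.1

Wien's law: T_K/T_P = λ_P/λ_K = 1200/984 = 1.220.
L_K/L_P = (R_K/R_P)²(T_K/T_P)⁴ = (0.750)²(1.220)⁴ = 1.244.
F_K/F_P = (L_K/L_P)/(d_K/d_P)² = 1.244/(0.321)² = 12.07.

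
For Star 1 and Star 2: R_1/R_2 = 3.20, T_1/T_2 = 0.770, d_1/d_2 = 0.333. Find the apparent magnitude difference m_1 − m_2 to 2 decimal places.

L_1/L_2 = (3.20)²(0.770)⁴ = 3.600.
F_1/F_2 = (L_1/L_2)/(d_1/d_2)² = 3.600/0.1109 = 32.46.
m_1 − m_2 = −2.5 log₁₀(32.46) = -3.78.

-3.78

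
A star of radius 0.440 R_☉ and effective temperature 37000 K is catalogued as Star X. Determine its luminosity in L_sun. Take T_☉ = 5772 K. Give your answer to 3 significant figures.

L/L_☉ = (R/R_☉)² (T/T_☉)⁴ = (0.440)² × (37000/5772)⁴
       = 0.1936 × (6.410)⁴ = 0.1936 × 1689 = 326.9.

327 L_sun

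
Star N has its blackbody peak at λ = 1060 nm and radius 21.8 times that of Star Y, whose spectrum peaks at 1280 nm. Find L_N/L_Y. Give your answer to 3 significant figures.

Wien's law gives T ∝ 1/λ_max, so T_N/T_Y = λ_Y/λ_N = 1280/1060 = 1.208.
Then L ∝ R²T⁴ gives L_N/L_Y = (21.8)² × (1.208)⁴ = 475.2 × 2.126 = 1010.

1.01×10^3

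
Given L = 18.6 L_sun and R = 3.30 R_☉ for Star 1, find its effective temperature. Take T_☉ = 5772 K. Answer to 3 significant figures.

6.60×10^3 K

T/T_☉ = (L/L_☉)^(1/4) / (R/R_☉)^(1/2)
T = 5772 × (18.6)^(1/4) / √(3.30) = 5772 × 2.077 / 1.817 = 6599 K.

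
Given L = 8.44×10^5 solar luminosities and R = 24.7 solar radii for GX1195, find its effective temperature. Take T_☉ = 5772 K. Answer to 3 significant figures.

T/T_☉ = (L/L_☉)^(1/4) / (R/R_☉)^(1/2)
T = 5772 × (8.44×10^5)^(1/4) / √(24.7) = 5772 × 30.31 / 4.970 = 3.520×10^4 K.

3.52×10^4 K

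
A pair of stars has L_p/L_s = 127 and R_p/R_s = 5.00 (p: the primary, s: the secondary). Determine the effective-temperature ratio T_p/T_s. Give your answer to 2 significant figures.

L ∝ R²T⁴ gives T ∝ (L/R²)^(1/4), so
T_p/T_s = (127 / 5.00²)^(1/4) = (5.080)^(1/4) = 1.501.

1.5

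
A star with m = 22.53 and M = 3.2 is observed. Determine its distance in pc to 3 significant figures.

m − M = 5 log₁₀(d/10 pc)
22.53 − (3.2) = 19.33 = 5 log₁₀(d/10)
d = 10 × 10^(19.33/5) = 10 × 10^3.866 = 7.345×10^4 pc.

7.35×10^4 pc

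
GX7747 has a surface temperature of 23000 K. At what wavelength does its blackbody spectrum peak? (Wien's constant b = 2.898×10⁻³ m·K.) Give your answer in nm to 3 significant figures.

λ_max = b/T = 2.898×10⁻³ / 23000 = 1.26×10^-7 m = 126.0 nm.

126 nm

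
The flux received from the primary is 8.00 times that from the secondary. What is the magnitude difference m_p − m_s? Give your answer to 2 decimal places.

-2.26

m_p − m_s = −2.5 log₁₀(F_p/F_s) = −2.5 log₁₀(8.00) = −2.5 × (0.903) = -2.258.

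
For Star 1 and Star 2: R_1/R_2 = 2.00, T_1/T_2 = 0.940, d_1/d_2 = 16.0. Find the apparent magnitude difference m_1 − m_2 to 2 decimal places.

L_1/L_2 = (2.00)²(0.940)⁴ = 3.123.
F_1/F_2 = (L_1/L_2)/(d_1/d_2)² = 3.123/256.0 = 0.01220.
m_1 − m_2 = −2.5 log₁₀(0.01220) = 4.78.

4.78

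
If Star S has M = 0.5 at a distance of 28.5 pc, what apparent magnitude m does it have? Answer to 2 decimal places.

m = M + 5 log₁₀(d/10 pc) = 0.5 + 5 log₁₀(28.5/10)
  = 0.5 + 5 × 0.455 = 0.5 + 2.27 = 2.77.

2.77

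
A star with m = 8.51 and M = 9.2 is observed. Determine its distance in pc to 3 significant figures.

m − M = 5 log₁₀(d/10 pc)
8.51 − (9.2) = -0.69 = 5 log₁₀(d/10)
d = 10 × 10^(-0.69/5) = 10 × 10^-0.138 = 7.278 pc.

7.28 pc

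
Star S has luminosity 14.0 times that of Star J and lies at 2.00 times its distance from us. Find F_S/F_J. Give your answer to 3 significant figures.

3.50

F = L/(4πd²), so F_S/F_J = (L_S/L_J) / (d_S/d_J)²
= 14.0 / (2.00)² = 14.0 / 4.000 = 3.500.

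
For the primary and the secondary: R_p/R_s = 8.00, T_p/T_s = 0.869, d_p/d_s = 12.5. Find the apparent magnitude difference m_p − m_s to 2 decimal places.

1.58

L_p/L_s = (8.00)²(0.869)⁴ = 36.50.
F_p/F_s = (L_p/L_s)/(d_p/d_s)² = 36.50/156.2 = 0.2336.
m_p − m_s = −2.5 log₁₀(0.2336) = 1.58.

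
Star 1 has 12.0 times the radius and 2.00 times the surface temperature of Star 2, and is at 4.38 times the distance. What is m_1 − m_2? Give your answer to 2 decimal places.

-5.20

L_1/L_2 = (12.0)²(2.00)⁴ = 2304.
F_1/F_2 = (L_1/L_2)/(d_1/d_2)² = 2304/19.18 = 120.1.
m_1 − m_2 = −2.5 log₁₀(120.1) = -5.20.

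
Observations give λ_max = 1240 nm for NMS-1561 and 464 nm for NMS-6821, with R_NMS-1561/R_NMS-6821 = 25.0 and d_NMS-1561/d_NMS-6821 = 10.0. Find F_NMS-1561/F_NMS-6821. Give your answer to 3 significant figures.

0.123

Wien's law: T_NMS-1561/T_NMS-6821 = λ_NMS-6821/λ_NMS-1561 = 464/1240 = 0.3742.
L_NMS-1561/L_NMS-6821 = (R_NMS-1561/R_NMS-6821)²(T_NMS-1561/T_NMS-6821)⁴ = (25.0)²(0.3742)⁴ = 12.25.
F_NMS-1561/F_NMS-6821 = (L_NMS-1561/L_NMS-6821)/(d_NMS-1561/d_NMS-6821)² = 12.25/(10.0)² = 0.1225.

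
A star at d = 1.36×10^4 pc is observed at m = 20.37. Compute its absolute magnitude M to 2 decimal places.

4.70

M = m − 5 log₁₀(d/10 pc) = 20.37 − 5 log₁₀(1.36×10^4/10)
  = 20.37 − 5 × 3.134 = 20.37 − 15.67 = 4.70.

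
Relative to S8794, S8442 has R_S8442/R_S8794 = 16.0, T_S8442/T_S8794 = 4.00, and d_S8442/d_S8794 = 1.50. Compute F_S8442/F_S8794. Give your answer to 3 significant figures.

2.91×10^4

L_S8442/L_S8794 = (R_S8442/R_S8794)²(T_S8442/T_S8794)⁴ = (16.0)² × (4.00)⁴ = 6.554×10^4.
F_S8442/F_S8794 = (L_S8442/L_S8794)/(d_S8442/d_S8794)² = 6.554×10^4 / (1.50)² = 2.913×10^4.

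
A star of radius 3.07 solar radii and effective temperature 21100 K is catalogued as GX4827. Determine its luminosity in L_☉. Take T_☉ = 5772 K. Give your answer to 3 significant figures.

1.68×10^3 L_☉

L/L_☉ = (R/R_☉)² (T/T_☉)⁴ = (3.07)² × (21100/5772)⁴
       = 9.425 × (3.656)⁴ = 9.425 × 178.6 = 1683.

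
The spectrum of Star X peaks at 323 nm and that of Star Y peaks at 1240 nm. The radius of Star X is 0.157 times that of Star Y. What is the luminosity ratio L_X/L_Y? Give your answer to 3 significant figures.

Wien's law gives T ∝ 1/λ_max, so T_X/T_Y = λ_Y/λ_X = 1240/323 = 3.839.
Then L ∝ R²T⁴ gives L_X/L_Y = (0.157)² × (3.839)⁴ = 0.02465 × 217.2 = 5.354.

5.35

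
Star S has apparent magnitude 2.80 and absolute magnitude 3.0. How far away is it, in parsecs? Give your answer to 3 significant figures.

m − M = 5 log₁₀(d/10 pc)
2.80 − (3.0) = -0.20 = 5 log₁₀(d/10)
d = 10 × 10^(-0.20/5) = 10 × 10^-0.040 = 9.120 pc.

9.12 pc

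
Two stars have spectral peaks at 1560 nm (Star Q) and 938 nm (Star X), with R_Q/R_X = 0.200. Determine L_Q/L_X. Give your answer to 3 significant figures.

Wien's law gives T ∝ 1/λ_max, so T_Q/T_X = λ_X/λ_Q = 938/1560 = 0.6013.
Then L ∝ R²T⁴ gives L_Q/L_X = (0.200)² × (0.6013)⁴ = 0.04000 × 0.1307 = 0.005228.

0.00523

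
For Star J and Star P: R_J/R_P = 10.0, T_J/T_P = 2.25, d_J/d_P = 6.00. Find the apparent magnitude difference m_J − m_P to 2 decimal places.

L_J/L_P = (10.0)²(2.25)⁴ = 2563.
F_J/F_P = (L_J/L_P)/(d_J/d_P)² = 2563/36.00 = 71.19.
m_J − m_P = −2.5 log₁₀(71.19) = -4.63.

-4.63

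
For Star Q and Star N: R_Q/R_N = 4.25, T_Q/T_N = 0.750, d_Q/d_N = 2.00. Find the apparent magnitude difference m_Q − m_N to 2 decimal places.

-0.39

L_Q/L_N = (4.25)²(0.750)⁴ = 5.715.
F_Q/F_N = (L_Q/L_N)/(d_Q/d_N)² = 5.715/4.000 = 1.429.
m_Q − m_N = −2.5 log₁₀(1.429) = -0.39.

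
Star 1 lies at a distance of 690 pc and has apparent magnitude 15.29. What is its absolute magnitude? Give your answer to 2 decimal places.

M = m − 5 log₁₀(d/10 pc) = 15.29 − 5 log₁₀(690/10)
  = 15.29 − 5 × 1.839 = 15.29 − 9.19 = 6.10.

6.10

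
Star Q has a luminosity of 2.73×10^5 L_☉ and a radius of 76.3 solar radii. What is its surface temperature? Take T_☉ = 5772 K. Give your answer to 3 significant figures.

T/T_☉ = (L/L_☉)^(1/4) / (R/R_☉)^(1/2)
T = 5772 × (2.73×10^5)^(1/4) / √(76.3) = 5772 × 22.86 / 8.735 = 1.510×10^4 K.

1.51×10^4 K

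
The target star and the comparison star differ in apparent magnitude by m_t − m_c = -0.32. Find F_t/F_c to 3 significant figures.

1.34

F_t/F_c = 10^(−(m_t − m_c)/2.5) = 10^(0.32/2.5) = 10^0.128 = 1.343.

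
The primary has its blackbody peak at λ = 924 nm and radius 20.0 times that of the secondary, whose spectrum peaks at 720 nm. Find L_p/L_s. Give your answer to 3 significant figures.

147

Wien's law gives T ∝ 1/λ_max, so T_p/T_s = λ_s/λ_p = 720/924 = 0.7792.
Then L ∝ R²T⁴ gives L_p/L_s = (20.0)² × (0.7792)⁴ = 400.0 × 0.3687 = 147.5.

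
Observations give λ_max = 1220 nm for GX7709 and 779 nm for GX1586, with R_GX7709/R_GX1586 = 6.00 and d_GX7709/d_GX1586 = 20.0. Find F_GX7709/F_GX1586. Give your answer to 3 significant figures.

0.0150

Wien's law: T_GX7709/T_GX1586 = λ_GX1586/λ_GX7709 = 779/1220 = 0.6385.
L_GX7709/L_GX1586 = (R_GX7709/R_GX1586)²(T_GX7709/T_GX1586)⁴ = (6.00)²(0.6385)⁴ = 5.984.
F_GX7709/F_GX1586 = (L_GX7709/L_GX1586)/(d_GX7709/d_GX1586)² = 5.984/(20.0)² = 0.01496.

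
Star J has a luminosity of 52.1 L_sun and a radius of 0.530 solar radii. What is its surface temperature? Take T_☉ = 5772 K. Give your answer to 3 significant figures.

2.13×10^4 K

T/T_☉ = (L/L_☉)^(1/4) / (R/R_☉)^(1/2)
T = 5772 × (52.1)^(1/4) / √(0.530) = 5772 × 2.687 / 0.7280 = 2.130×10^4 K.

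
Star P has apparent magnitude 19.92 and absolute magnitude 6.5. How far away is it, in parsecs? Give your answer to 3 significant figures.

4.83×10^3 pc

m − M = 5 log₁₀(d/10 pc)
19.92 − (6.5) = 13.42 = 5 log₁₀(d/10)
d = 10 × 10^(13.42/5) = 10 × 10^2.684 = 4831 pc.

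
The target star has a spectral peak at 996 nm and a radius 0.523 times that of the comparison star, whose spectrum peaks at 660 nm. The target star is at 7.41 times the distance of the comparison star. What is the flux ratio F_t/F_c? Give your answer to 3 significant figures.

Wien's law: T_t/T_c = λ_c/λ_t = 660/996 = 0.6627.
L_t/L_c = (R_t/R_c)²(T_t/T_c)⁴ = (0.523)²(0.6627)⁴ = 0.05274.
F_t/F_c = (L_t/L_c)/(d_t/d_c)² = 0.05274/(7.41)² = 9.605×10^-4.

9.61×10^-4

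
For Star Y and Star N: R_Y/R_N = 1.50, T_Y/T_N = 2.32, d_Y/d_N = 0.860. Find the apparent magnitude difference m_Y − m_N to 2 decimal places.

-4.86

L_Y/L_N = (1.50)²(2.32)⁴ = 65.18.
F_Y/F_N = (L_Y/L_N)/(d_Y/d_N)² = 65.18/0.7396 = 88.13.
m_Y − m_N = −2.5 log₁₀(88.13) = -4.86.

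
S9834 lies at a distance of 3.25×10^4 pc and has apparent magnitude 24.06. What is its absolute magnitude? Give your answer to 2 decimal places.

6.50

M = m − 5 log₁₀(d/10 pc) = 24.06 − 5 log₁₀(3.25×10^4/10)
  = 24.06 − 5 × 3.512 = 24.06 − 17.56 = 6.50.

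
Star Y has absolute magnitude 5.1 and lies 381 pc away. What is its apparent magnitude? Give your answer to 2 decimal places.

m = M + 5 log₁₀(d/10 pc) = 5.1 + 5 log₁₀(381/10)
  = 5.1 + 5 × 1.581 = 5.1 + 7.90 = 13.00.

13.00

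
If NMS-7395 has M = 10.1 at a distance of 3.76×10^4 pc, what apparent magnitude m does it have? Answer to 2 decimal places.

m = M + 5 log₁₀(d/10 pc) = 10.1 + 5 log₁₀(3.76×10^4/10)
  = 10.1 + 5 × 3.575 = 10.1 + 17.88 = 27.98.

27.98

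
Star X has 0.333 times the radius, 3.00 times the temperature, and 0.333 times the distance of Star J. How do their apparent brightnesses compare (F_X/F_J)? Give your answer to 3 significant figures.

L_X/L_J = (R_X/R_J)²(T_X/T_J)⁴ = (0.333)² × (3.00)⁴ = 8.982.
F_X/F_J = (L_X/L_J)/(d_X/d_J)² = 8.982 / (0.333)² = 81.00.

81.0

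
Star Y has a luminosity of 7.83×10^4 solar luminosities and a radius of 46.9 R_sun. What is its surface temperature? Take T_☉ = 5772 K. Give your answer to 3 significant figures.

T/T_☉ = (L/L_☉)^(1/4) / (R/R_☉)^(1/2)
T = 5772 × (7.83×10^4)^(1/4) / √(46.9) = 5772 × 16.73 / 6.848 = 1.410×10^4 K.

1.41×10^4 K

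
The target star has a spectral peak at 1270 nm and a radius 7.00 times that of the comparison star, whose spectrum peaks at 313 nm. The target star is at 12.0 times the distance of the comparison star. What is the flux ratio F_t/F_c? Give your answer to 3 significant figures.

0.00126

Wien's law: T_t/T_c = λ_c/λ_t = 313/1270 = 0.2465.
L_t/L_c = (R_t/R_c)²(T_t/T_c)⁴ = (7.00)²(0.2465)⁴ = 0.1808.
F_t/F_c = (L_t/L_c)/(d_t/d_c)² = 0.1808/(12.0)² = 0.001255.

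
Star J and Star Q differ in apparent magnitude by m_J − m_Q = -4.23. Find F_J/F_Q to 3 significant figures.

49.2

F_J/F_Q = 10^(−(m_J − m_Q)/2.5) = 10^(4.23/2.5) = 10^1.692 = 49.20.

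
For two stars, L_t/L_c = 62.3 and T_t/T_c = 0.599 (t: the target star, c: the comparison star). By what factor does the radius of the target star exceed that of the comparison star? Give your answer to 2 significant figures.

L ∝ R²T⁴ gives R ∝ √L / T², so
R_t/R_c = √(62.3) / (0.599)² = 7.893 / 0.3588 = 22.00.

22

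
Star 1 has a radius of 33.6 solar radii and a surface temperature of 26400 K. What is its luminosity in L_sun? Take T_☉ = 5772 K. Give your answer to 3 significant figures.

L/L_☉ = (R/R_☉)² (T/T_☉)⁴ = (33.6)² × (26400/5772)⁴
       = 1129 × (4.574)⁴ = 1129 × 437.6 = 4.941×10^5.

4.94×10^5 L_sun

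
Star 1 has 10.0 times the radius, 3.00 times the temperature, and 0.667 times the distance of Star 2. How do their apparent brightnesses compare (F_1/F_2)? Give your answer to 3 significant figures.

1.82×10^4

L_1/L_2 = (R_1/R_2)²(T_1/T_2)⁴ = (10.0)² × (3.00)⁴ = 8100.
F_1/F_2 = (L_1/L_2)/(d_1/d_2)² = 8100 / (0.667)² = 1.821×10^4.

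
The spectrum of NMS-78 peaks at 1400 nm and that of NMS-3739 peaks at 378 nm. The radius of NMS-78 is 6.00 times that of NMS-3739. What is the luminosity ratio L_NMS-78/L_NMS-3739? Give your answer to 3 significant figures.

Wien's law gives T ∝ 1/λ_max, so T_NMS-78/T_NMS-3739 = λ_NMS-3739/λ_NMS-78 = 378/1400 = 0.2700.
Then L ∝ R²T⁴ gives L_NMS-78/L_NMS-3739 = (6.00)² × (0.2700)⁴ = 36.00 × 0.005314 = 0.1913.

0.191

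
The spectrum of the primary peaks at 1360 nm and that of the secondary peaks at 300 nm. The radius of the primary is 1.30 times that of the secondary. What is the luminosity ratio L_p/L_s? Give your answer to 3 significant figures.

0.00400

Wien's law gives T ∝ 1/λ_max, so T_p/T_s = λ_s/λ_p = 300/1360 = 0.2206.
Then L ∝ R²T⁴ gives L_p/L_s = (1.30)² × (0.2206)⁴ = 1.690 × 0.002368 = 0.004001.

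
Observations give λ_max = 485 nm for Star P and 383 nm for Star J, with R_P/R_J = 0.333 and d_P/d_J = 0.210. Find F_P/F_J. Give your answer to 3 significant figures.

Wien's law: T_P/T_J = λ_J/λ_P = 383/485 = 0.7897.
L_P/L_J = (R_P/R_J)²(T_P/T_J)⁴ = (0.333)²(0.7897)⁴ = 0.04312.
F_P/F_J = (L_P/L_J)/(d_P/d_J)² = 0.04312/(0.210)² = 0.9779.

0.978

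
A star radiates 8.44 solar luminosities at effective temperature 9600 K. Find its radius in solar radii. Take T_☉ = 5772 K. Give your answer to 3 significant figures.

1.05 solar radii

R/R_☉ = √(L/L_☉) / (T/T_☉)² = √(8.44) / (1.663)²
       = 2.905 / 2.766 = 1.050.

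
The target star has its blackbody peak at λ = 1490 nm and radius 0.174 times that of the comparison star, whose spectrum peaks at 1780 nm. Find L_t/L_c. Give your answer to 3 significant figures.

Wien's law gives T ∝ 1/λ_max, so T_t/T_c = λ_c/λ_t = 1780/1490 = 1.195.
Then L ∝ R²T⁴ gives L_t/L_c = (0.174)² × (1.195)⁴ = 0.03028 × 2.037 = 0.06166.

0.0617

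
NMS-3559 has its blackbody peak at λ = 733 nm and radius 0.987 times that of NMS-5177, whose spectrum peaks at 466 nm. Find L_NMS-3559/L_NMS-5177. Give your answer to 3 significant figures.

0.159

Wien's law gives T ∝ 1/λ_max, so T_NMS-3559/T_NMS-5177 = λ_NMS-5177/λ_NMS-3559 = 466/733 = 0.6357.
Then L ∝ R²T⁴ gives L_NMS-3559/L_NMS-5177 = (0.987)² × (0.6357)⁴ = 0.9742 × 0.1634 = 0.1591.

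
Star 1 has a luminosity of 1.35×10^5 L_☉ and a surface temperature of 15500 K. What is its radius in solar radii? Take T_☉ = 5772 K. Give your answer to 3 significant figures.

R/R_☉ = √(L/L_☉) / (T/T_☉)² = √(1.35×10^5) / (2.685)²
       = 367.4 / 7.211 = 50.95.

51.0 solar radii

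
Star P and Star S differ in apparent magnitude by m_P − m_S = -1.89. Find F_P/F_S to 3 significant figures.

F_P/F_S = 10^(−(m_P − m_S)/2.5) = 10^(1.89/2.5) = 10^0.756 = 5.702.

5.70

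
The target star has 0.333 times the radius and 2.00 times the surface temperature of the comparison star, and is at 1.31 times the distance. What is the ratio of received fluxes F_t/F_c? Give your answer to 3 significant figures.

L_t/L_c = (R_t/R_c)²(T_t/T_c)⁴ = (0.333)² × (2.00)⁴ = 1.774.
F_t/F_c = (L_t/L_c)/(d_t/d_c)² = 1.774 / (1.31)² = 1.034.

1.03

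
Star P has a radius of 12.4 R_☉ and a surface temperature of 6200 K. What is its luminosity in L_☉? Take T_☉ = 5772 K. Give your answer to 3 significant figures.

205 L_☉

L/L_☉ = (R/R_☉)² (T/T_☉)⁴ = (12.4)² × (6200/5772)⁴
       = 153.8 × (1.074)⁴ = 153.8 × 1.331 = 204.7.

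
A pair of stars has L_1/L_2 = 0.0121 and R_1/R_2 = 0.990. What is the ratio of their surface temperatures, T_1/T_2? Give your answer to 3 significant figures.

0.333

L ∝ R²T⁴ gives T ∝ (L/R²)^(1/4), so
T_1/T_2 = (0.0121 / 0.990²)^(1/4) = (0.01235)^(1/4) = 0.3333.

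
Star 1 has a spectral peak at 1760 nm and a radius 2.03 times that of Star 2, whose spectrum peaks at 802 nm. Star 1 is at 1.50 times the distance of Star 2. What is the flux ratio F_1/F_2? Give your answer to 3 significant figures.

Wien's law: T_1/T_2 = λ_2/λ_1 = 802/1760 = 0.4557.
L_1/L_2 = (R_1/R_2)²(T_1/T_2)⁴ = (2.03)²(0.4557)⁴ = 0.1777.
F_1/F_2 = (L_1/L_2)/(d_1/d_2)² = 0.1777/(1.50)² = 0.07897.

0.0790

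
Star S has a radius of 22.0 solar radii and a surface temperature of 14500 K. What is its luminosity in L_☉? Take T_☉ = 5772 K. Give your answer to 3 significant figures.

L/L_☉ = (R/R_☉)² (T/T_☉)⁴ = (22.0)² × (14500/5772)⁴
       = 484.0 × (2.512)⁴ = 484.0 × 39.83 = 1.928×10^4.

1.93×10^4 L_☉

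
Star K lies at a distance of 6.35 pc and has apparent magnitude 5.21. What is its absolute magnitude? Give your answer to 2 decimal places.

M = m − 5 log₁₀(d/10 pc) = 5.21 − 5 log₁₀(6.35/10)
  = 5.21 − 5 × -0.197 = 5.21 − -0.99 = 6.20.

6.20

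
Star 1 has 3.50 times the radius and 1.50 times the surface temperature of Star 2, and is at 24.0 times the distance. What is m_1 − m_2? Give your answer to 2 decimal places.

L_1/L_2 = (3.50)²(1.50)⁴ = 62.02.
F_1/F_2 = (L_1/L_2)/(d_1/d_2)² = 62.02/576.0 = 0.1077.
m_1 − m_2 = −2.5 log₁₀(0.1077) = 2.42.

2.42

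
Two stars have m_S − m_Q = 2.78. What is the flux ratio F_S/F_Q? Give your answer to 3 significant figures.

F_S/F_Q = 10^(−(m_S − m_Q)/2.5) = 10^(-2.78/2.5) = 10^-1.112 = 0.07727.

0.0773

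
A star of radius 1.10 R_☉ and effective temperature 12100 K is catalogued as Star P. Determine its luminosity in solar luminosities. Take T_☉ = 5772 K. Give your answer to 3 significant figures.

23.4 solar luminosities

L/L_☉ = (R/R_☉)² (T/T_☉)⁴ = (1.10)² × (12100/5772)⁴
       = 1.210 × (2.096)⁴ = 1.210 × 19.31 = 23.37.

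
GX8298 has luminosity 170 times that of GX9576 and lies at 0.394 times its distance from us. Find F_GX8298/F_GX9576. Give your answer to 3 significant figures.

F = L/(4πd²), so F_GX8298/F_GX9576 = (L_GX8298/L_GX9576) / (d_GX8298/d_GX9576)²
= 170 / (0.394)² = 170 / 0.1552 = 1095.

1.10×10^3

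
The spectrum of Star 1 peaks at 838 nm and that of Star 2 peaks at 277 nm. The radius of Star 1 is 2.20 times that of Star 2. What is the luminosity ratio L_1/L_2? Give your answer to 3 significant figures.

Wien's law gives T ∝ 1/λ_max, so T_1/T_2 = λ_2/λ_1 = 277/838 = 0.3305.
Then L ∝ R²T⁴ gives L_1/L_2 = (2.20)² × (0.3305)⁴ = 4.840 × 0.01194 = 0.05778.

0.0578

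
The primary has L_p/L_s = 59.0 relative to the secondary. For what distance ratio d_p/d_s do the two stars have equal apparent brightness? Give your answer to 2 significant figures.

Equal flux requires L_p/d_p² = L_s/d_s², so d_p/d_s = √(L_p/L_s)
= √(59.0) = 7.681.

7.7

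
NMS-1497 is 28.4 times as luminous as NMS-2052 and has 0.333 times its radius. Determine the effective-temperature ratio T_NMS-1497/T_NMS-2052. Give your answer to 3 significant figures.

4.00

L ∝ R²T⁴ gives T ∝ (L/R²)^(1/4), so
T_NMS-1497/T_NMS-2052 = (28.4 / 0.333²)^(1/4) = (256.1)^(1/4) = 4.000.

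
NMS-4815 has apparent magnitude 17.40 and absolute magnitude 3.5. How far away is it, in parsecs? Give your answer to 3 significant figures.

m − M = 5 log₁₀(d/10 pc)
17.40 − (3.5) = 13.90 = 5 log₁₀(d/10)
d = 10 × 10^(13.90/5) = 10 × 10^2.780 = 6026 pc.

6.03×10^3 pc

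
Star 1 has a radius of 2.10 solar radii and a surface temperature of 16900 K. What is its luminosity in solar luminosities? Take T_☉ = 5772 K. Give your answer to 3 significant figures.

L/L_☉ = (R/R_☉)² (T/T_☉)⁴ = (2.10)² × (16900/5772)⁴
       = 4.410 × (2.928)⁴ = 4.410 × 73.49 = 324.1.

324 solar luminosities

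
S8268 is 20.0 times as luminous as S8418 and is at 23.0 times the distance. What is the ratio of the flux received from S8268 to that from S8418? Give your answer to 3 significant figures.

F = L/(4πd²), so F_S8268/F_S8418 = (L_S8268/L_S8418) / (d_S8268/d_S8418)²
= 20.0 / (23.0)² = 20.0 / 529.0 = 0.03781.

0.0378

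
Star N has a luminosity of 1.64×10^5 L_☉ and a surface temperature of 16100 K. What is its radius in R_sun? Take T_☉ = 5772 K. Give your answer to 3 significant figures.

52.1 R_sun

R/R_☉ = √(L/L_☉) / (T/T_☉)² = √(1.64×10^5) / (2.789)²
       = 405.0 / 7.780 = 52.05.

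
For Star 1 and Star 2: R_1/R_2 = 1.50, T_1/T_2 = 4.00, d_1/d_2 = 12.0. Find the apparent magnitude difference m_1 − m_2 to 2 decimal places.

L_1/L_2 = (1.50)²(4.00)⁴ = 576.0.
F_1/F_2 = (L_1/L_2)/(d_1/d_2)² = 576.0/144.0 = 4.000.
m_1 − m_2 = −2.5 log₁₀(4.000) = -1.51.

-1.51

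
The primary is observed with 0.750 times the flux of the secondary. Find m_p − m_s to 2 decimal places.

0.31

m_p − m_s = −2.5 log₁₀(F_p/F_s) = −2.5 log₁₀(0.750) = −2.5 × (-0.125) = 0.312.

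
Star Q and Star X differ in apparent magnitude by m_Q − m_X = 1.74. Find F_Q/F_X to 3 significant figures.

0.201

F_Q/F_X = 10^(−(m_Q − m_X)/2.5) = 10^(-1.74/2.5) = 10^-0.696 = 0.2014.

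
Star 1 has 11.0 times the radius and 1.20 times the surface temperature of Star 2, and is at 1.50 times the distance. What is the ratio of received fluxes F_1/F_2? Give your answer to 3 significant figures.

112

L_1/L_2 = (R_1/R_2)²(T_1/T_2)⁴ = (11.0)² × (1.20)⁴ = 250.9.
F_1/F_2 = (L_1/L_2)/(d_1/d_2)² = 250.9 / (1.50)² = 111.5.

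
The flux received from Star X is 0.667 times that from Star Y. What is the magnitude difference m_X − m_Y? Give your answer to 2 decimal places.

0.44

m_X − m_Y = −2.5 log₁₀(F_X/F_Y) = −2.5 log₁₀(0.667) = −2.5 × (-0.176) = 0.440.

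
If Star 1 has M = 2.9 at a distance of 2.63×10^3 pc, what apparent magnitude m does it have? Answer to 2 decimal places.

m = M + 5 log₁₀(d/10 pc) = 2.9 + 5 log₁₀(2.63×10^3/10)
  = 2.9 + 5 × 2.420 = 2.9 + 12.10 = 15.00.

15.00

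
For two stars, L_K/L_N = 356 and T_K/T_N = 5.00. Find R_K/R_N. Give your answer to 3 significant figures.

L ∝ R²T⁴ gives R ∝ √L / T², so
R_K/R_N = √(356) / (5.00)² = 18.87 / 25.00 = 0.7547.

0.755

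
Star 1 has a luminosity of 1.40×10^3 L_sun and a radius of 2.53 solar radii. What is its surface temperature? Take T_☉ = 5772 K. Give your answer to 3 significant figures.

T/T_☉ = (L/L_☉)^(1/4) / (R/R_☉)^(1/2)
T = 5772 × (1.40×10^3)^(1/4) / √(2.53) = 5772 × 6.117 / 1.591 = 2.220×10^4 K.

2.22×10^4 K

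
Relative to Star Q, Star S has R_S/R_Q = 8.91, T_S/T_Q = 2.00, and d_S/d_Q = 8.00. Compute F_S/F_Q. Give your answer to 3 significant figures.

L_S/L_Q = (R_S/R_Q)²(T_S/T_Q)⁴ = (8.91)² × (2.00)⁴ = 1270.
F_S/F_Q = (L_S/L_Q)/(d_S/d_Q)² = 1270 / (8.00)² = 19.85.

19.8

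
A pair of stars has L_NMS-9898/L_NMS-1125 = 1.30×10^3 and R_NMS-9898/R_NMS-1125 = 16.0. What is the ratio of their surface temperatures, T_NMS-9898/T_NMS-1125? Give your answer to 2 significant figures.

1.5

L ∝ R²T⁴ gives T ∝ (L/R²)^(1/4), so
T_NMS-9898/T_NMS-1125 = (1.30×10^3 / 16.0²)^(1/4) = (5.078)^(1/4) = 1.501.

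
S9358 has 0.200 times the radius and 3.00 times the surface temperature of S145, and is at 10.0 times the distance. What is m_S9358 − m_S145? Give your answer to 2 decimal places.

3.72

L_S9358/L_S145 = (0.200)²(3.00)⁴ = 3.240.
F_S9358/F_S145 = (L_S9358/L_S145)/(d_S9358/d_S145)² = 3.240/100.0 = 0.03240.
m_S9358 − m_S145 = −2.5 log₁₀(0.03240) = 3.72.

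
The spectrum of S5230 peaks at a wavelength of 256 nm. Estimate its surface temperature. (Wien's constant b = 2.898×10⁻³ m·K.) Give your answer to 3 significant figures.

1.13×10^4 K

T = b/λ_max = 2.898×10⁻³ / (256×10⁻⁹) = 1.132×10^4 K.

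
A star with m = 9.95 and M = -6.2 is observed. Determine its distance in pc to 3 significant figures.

1.70×10^4 pc

m − M = 5 log₁₀(d/10 pc)
9.95 − (-6.2) = 16.15 = 5 log₁₀(d/10)
d = 10 × 10^(16.15/5) = 10 × 10^3.230 = 1.698×10^4 pc.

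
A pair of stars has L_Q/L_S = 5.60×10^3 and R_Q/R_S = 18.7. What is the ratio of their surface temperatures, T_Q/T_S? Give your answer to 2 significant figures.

L ∝ R²T⁴ gives T ∝ (L/R²)^(1/4), so
T_Q/T_S = (5.60×10^3 / 18.7²)^(1/4) = (16.01)^(1/4) = 2.000.

2.0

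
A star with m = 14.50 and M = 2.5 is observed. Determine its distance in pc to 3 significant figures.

2.51×10^3 pc

m − M = 5 log₁₀(d/10 pc)
14.50 − (2.5) = 12.00 = 5 log₁₀(d/10)
d = 10 × 10^(12.00/5) = 10 × 10^2.400 = 2512 pc.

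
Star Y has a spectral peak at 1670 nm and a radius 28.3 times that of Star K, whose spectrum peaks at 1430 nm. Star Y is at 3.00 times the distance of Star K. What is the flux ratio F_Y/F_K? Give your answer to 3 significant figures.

47.8

Wien's law: T_Y/T_K = λ_K/λ_Y = 1430/1670 = 0.8563.
L_Y/L_K = (R_Y/R_K)²(T_Y/T_K)⁴ = (28.3)²(0.8563)⁴ = 430.6.
F_Y/F_K = (L_Y/L_K)/(d_Y/d_K)² = 430.6/(3.00)² = 47.84.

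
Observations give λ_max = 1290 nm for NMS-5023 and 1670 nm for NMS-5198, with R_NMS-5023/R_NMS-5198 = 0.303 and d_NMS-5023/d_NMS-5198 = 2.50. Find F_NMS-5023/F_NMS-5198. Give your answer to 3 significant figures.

Wien's law: T_NMS-5023/T_NMS-5198 = λ_NMS-5198/λ_NMS-5023 = 1670/1290 = 1.295.
L_NMS-5023/L_NMS-5198 = (R_NMS-5023/R_NMS-5198)²(T_NMS-5023/T_NMS-5198)⁴ = (0.303)²(1.295)⁴ = 0.2579.
F_NMS-5023/F_NMS-5198 = (L_NMS-5023/L_NMS-5198)/(d_NMS-5023/d_NMS-5198)² = 0.2579/(2.50)² = 0.04126.

0.0413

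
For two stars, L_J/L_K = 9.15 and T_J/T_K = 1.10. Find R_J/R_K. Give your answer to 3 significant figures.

2.50

L ∝ R²T⁴ gives R ∝ √L / T², so
R_J/R_K = √(9.15) / (1.10)² = 3.025 / 1.210 = 2.500.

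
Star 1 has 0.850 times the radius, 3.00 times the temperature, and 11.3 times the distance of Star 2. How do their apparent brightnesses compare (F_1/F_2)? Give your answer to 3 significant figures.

0.458

L_1/L_2 = (R_1/R_2)²(T_1/T_2)⁴ = (0.850)² × (3.00)⁴ = 58.52.
F_1/F_2 = (L_1/L_2)/(d_1/d_2)² = 58.52 / (11.3)² = 0.4583.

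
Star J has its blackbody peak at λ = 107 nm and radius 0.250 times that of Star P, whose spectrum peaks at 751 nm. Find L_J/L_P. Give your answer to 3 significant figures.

Wien's law gives T ∝ 1/λ_max, so T_J/T_P = λ_P/λ_J = 751/107 = 7.019.
Then L ∝ R²T⁴ gives L_J/L_P = (0.250)² × (7.019)⁴ = 0.06250 × 2427 = 151.7.

152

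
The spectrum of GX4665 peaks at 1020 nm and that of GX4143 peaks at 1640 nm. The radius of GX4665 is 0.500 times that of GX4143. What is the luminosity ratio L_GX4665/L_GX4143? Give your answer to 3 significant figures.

1.67

Wien's law gives T ∝ 1/λ_max, so T_GX4665/T_GX4143 = λ_GX4143/λ_GX4665 = 1640/1020 = 1.608.
Then L ∝ R²T⁴ gives L_GX4665/L_GX4143 = (0.500)² × (1.608)⁴ = 0.2500 × 6.683 = 1.671.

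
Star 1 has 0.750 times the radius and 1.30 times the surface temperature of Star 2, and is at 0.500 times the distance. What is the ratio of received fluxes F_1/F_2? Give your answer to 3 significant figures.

L_1/L_2 = (R_1/R_2)²(T_1/T_2)⁴ = (0.750)² × (1.30)⁴ = 1.607.
F_1/F_2 = (L_1/L_2)/(d_1/d_2)² = 1.607 / (0.500)² = 6.426.

6.43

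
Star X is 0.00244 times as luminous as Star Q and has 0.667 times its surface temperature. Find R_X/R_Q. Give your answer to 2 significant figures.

0.11

L ∝ R²T⁴ gives R ∝ √L / T², so
R_X/R_Q = √(0.00244) / (0.667)² = 0.04940 / 0.4449 = 0.1110.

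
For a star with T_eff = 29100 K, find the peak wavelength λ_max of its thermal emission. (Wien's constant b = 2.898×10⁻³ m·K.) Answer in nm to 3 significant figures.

λ_max = b/T = 2.898×10⁻³ / 29100 = 9.96×10^-8 m = 99.59 nm.

99.6 nm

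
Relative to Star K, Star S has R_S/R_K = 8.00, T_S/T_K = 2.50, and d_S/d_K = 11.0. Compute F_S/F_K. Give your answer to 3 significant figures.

20.7

L_S/L_K = (R_S/R_K)²(T_S/T_K)⁴ = (8.00)² × (2.50)⁴ = 2500.
F_S/F_K = (L_S/L_K)/(d_S/d_K)² = 2500 / (11.0)² = 20.66.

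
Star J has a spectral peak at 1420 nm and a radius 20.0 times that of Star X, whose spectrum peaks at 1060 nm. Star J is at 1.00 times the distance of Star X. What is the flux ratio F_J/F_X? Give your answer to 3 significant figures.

Wien's law: T_J/T_X = λ_X/λ_J = 1060/1420 = 0.7465.
L_J/L_X = (R_J/R_X)²(T_J/T_X)⁴ = (20.0)²(0.7465)⁴ = 124.2.
F_J/F_X = (L_J/L_X)/(d_J/d_X)² = 124.2/(1.00)² = 124.2.

124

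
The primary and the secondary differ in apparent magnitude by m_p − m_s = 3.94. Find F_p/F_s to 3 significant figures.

F_p/F_s = 10^(−(m_p − m_s)/2.5) = 10^(-3.94/2.5) = 10^-1.576 = 0.02655.

0.0265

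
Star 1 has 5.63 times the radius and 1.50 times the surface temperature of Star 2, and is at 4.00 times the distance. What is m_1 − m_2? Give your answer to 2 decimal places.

-2.50

L_1/L_2 = (5.63)²(1.50)⁴ = 160.5.
F_1/F_2 = (L_1/L_2)/(d_1/d_2)² = 160.5/16.00 = 10.03.
m_1 − m_2 = −2.5 log₁₀(10.03) = -2.50.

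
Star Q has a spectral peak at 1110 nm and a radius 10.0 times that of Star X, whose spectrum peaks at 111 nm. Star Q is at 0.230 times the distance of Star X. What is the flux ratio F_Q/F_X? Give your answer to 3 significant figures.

0.189

Wien's law: T_Q/T_X = λ_X/λ_Q = 111/1110 = 0.1000.
L_Q/L_X = (R_Q/R_X)²(T_Q/T_X)⁴ = (10.0)²(0.1000)⁴ = 0.01000.
F_Q/F_X = (L_Q/L_X)/(d_Q/d_X)² = 0.01000/(0.230)² = 0.1890.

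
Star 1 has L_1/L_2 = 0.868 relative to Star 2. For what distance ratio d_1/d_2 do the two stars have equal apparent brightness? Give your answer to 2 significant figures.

0.93

Equal flux requires L_1/d_1² = L_2/d_2², so d_1/d_2 = √(L_1/L_2)
= √(0.868) = 0.9317.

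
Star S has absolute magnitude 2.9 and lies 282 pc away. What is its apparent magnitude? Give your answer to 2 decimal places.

10.15

m = M + 5 log₁₀(d/10 pc) = 2.9 + 5 log₁₀(282/10)
  = 2.9 + 5 × 1.450 = 2.9 + 7.25 = 10.15.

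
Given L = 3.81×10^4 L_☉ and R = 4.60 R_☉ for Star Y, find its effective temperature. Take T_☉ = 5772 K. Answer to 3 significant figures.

3.76×10^4 K

T/T_☉ = (L/L_☉)^(1/4) / (R/R_☉)^(1/2)
T = 5772 × (3.81×10^4)^(1/4) / √(4.60) = 5772 × 13.97 / 2.145 = 3.760×10^4 K.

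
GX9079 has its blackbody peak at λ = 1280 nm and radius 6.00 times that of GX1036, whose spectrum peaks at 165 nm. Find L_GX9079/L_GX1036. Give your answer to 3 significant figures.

Wien's law gives T ∝ 1/λ_max, so T_GX9079/T_GX1036 = λ_GX1036/λ_GX9079 = 165/1280 = 0.1289.
Then L ∝ R²T⁴ gives L_GX9079/L_GX1036 = (6.00)² × (0.1289)⁴ = 36.00 × 2.761×10^-4 = 0.009940.

0.00994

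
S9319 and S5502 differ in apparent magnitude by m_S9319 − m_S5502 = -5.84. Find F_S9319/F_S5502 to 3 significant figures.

F_S9319/F_S5502 = 10^(−(m_S9319 − m_S5502)/2.5) = 10^(5.84/2.5) = 10^2.336 = 216.8.

217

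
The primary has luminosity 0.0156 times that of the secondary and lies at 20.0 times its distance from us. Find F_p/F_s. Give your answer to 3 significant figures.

F = L/(4πd²), so F_p/F_s = (L_p/L_s) / (d_p/d_s)²
= 0.0156 / (20.0)² = 0.0156 / 400.0 = 3.900×10^-5.

3.90×10^-5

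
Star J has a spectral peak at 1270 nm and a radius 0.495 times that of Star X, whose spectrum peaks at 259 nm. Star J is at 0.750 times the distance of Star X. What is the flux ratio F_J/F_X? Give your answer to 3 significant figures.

Wien's law: T_J/T_X = λ_X/λ_J = 259/1270 = 0.2039.
L_J/L_X = (R_J/R_X)²(T_J/T_X)⁴ = (0.495)²(0.2039)⁴ = 4.238×10^-4.
F_J/F_X = (L_J/L_X)/(d_J/d_X)² = 4.238×10^-4/(0.750)² = 7.535×10^-4.

7.53×10^-4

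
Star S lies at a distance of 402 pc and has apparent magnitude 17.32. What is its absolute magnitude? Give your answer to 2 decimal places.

9.30

M = m − 5 log₁₀(d/10 pc) = 17.32 − 5 log₁₀(402/10)
  = 17.32 − 5 × 1.604 = 17.32 − 8.02 = 9.30.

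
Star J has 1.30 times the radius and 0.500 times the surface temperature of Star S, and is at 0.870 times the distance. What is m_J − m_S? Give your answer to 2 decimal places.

L_J/L_S = (1.30)²(0.500)⁴ = 0.1056.
F_J/F_S = (L_J/L_S)/(d_J/d_S)² = 0.1056/0.7569 = 0.1395.
m_J − m_S = −2.5 log₁₀(0.1395) = 2.14.

2.14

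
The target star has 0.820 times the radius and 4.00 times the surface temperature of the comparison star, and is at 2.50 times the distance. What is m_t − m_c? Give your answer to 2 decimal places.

-3.60

L_t/L_c = (0.820)²(4.00)⁴ = 172.1.
F_t/F_c = (L_t/L_c)/(d_t/d_c)² = 172.1/6.250 = 27.54.
m_t − m_c = −2.5 log₁₀(27.54) = -3.60.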